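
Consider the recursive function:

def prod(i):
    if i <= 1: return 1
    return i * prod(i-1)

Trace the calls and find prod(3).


prod(3)
= 3 * prod(2)
= 3 * 2 * prod(1)
= 3 * 2 * 1
= 6

6


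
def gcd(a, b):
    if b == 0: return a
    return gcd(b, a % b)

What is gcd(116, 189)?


gcd(116, 189) = gcd(189, 116)
gcd(189, 116) = gcd(116, 73)
gcd(116, 73) = gcd(73, 43)
gcd(73, 43) = gcd(43, 30)
gcd(43, 30) = gcd(30, 13)
gcd(30, 13) = gcd(13, 4)
gcd(13, 4) = gcd(4, 1)
gcd(4, 1) = gcd(1, 0)
gcd(1, 0) = 1  (base case)

1


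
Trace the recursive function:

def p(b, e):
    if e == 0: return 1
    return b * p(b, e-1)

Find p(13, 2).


p(13, 2)
= 13 * p(13, 1)
= 13 * 13 * p(13, 0)
= 13 * 13 * 1
= 169

169


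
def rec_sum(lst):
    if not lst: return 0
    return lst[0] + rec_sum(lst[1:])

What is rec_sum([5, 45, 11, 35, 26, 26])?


rec_sum([5, 45, 11, 35, 26, 26]) = 5 + rec_sum([45, 11, 35, 26, 26])
rec_sum([45, 11, 35, 26, 26]) = 45 + rec_sum([11, 35, 26, 26])
rec_sum([11, 35, 26, 26]) = 11 + rec_sum([35, 26, 26])
rec_sum([35, 26, 26]) = 35 + rec_sum([26, 26])
rec_sum([26, 26]) = 26 + rec_sum([26])
rec_sum([26]) = 26 + rec_sum([])
rec_sum([]) = 0  (base case)
Total: 5 + 45 + 11 + 35 + 26 + 26 + 0 = 148

148


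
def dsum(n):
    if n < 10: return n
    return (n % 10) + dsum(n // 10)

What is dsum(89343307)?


dsum(89343307) = 7 + dsum(8934330)
dsum(8934330) = 0 + dsum(893433)
dsum(893433) = 3 + dsum(89343)
dsum(89343) = 3 + dsum(8934)
dsum(8934) = 4 + dsum(893)
dsum(893) = 3 + dsum(89)
dsum(89) = 9 + dsum(8)
dsum(8) = 8  (base case)
Total: 7 + 0 + 3 + 3 + 4 + 3 + 9 + 8 = 37

37


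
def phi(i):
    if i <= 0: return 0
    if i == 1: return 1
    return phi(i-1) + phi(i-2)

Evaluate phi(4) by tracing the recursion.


Computing phi(4) bottom-up:
phi(0) = 0
phi(1) = 1
phi(2) = phi(1) + phi(0) = 1 + 0 = 1
phi(3) = phi(2) + phi(1) = 1 + 1 = 2
phi(4) = phi(3) + phi(2) = 2 + 1 = 3

3


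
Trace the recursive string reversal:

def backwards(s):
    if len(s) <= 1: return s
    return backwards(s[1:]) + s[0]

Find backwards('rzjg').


backwards('rzjg') = backwards('zjg') + 'r'
backwards('zjg') = backwards('jg') + 'z'
backwards('jg') = backwards('g') + 'j'
backwards('g') = 'g'  (base case)
Concatenating: 'g' + 'j' + 'z' + 'r' = 'gjzr'

gjzr


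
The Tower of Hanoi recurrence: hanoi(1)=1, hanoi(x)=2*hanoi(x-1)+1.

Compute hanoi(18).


hanoi(18) = 2 * hanoi(17) + 1
hanoi(17) = 2 * hanoi(16) + 1
hanoi(16) = 2 * hanoi(15) + 1
hanoi(15) = 2 * hanoi(14) + 1
hanoi(14) = 2 * hanoi(13) + 1
hanoi(13) = 2 * hanoi(12) + 1
hanoi(12) = 2 * hanoi(11) + 1
hanoi(11) = 2 * hanoi(10) + 1
hanoi(10) = 2 * hanoi(9) + 1
hanoi(9) = 2 * hanoi(8) + 1
hanoi(8) = 2 * hanoi(7) + 1
hanoi(7) = 2 * hanoi(6) + 1
hanoi(6) = 2 * hanoi(5) + 1
hanoi(5) = 2 * hanoi(4) + 1
hanoi(4) = 2 * hanoi(3) + 1
hanoi(3) = 2 * hanoi(2) + 1
hanoi(2) = 2 * hanoi(1) + 1
hanoi(1) = 1  (base case)
hanoi(2) = 2 * 1 + 1 = 3
hanoi(3) = 2 * 3 + 1 = 7
hanoi(4) = 2 * 7 + 1 = 15
hanoi(5) = 2 * 15 + 1 = 31
hanoi(6) = 2 * 31 + 1 = 63
hanoi(7) = 2 * 63 + 1 = 127
hanoi(8) = 2 * 127 + 1 = 255
hanoi(9) = 2 * 255 + 1 = 511
hanoi(10) = 2 * 511 + 1 = 1023
hanoi(11) = 2 * 1023 + 1 = 2047
hanoi(12) = 2 * 2047 + 1 = 4095
hanoi(13) = 2 * 4095 + 1 = 8191
hanoi(14) = 2 * 8191 + 1 = 16383
hanoi(15) = 2 * 16383 + 1 = 32767
hanoi(16) = 2 * 32767 + 1 = 65535
hanoi(17) = 2 * 65535 + 1 = 131071
hanoi(18) = 2 * 131071 + 1 = 262143

262143


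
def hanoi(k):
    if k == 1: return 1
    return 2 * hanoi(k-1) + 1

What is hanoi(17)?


hanoi(17) = 2 * hanoi(16) + 1
hanoi(16) = 2 * hanoi(15) + 1
hanoi(15) = 2 * hanoi(14) + 1
hanoi(14) = 2 * hanoi(13) + 1
hanoi(13) = 2 * hanoi(12) + 1
hanoi(12) = 2 * hanoi(11) + 1
hanoi(11) = 2 * hanoi(10) + 1
hanoi(10) = 2 * hanoi(9) + 1
hanoi(9) = 2 * hanoi(8) + 1
hanoi(8) = 2 * hanoi(7) + 1
hanoi(7) = 2 * hanoi(6) + 1
hanoi(6) = 2 * hanoi(5) + 1
hanoi(5) = 2 * hanoi(4) + 1
hanoi(4) = 2 * hanoi(3) + 1
hanoi(3) = 2 * hanoi(2) + 1
hanoi(2) = 2 * hanoi(1) + 1
hanoi(1) = 1  (base case)
hanoi(2) = 2 * 1 + 1 = 3
hanoi(3) = 2 * 3 + 1 = 7
hanoi(4) = 2 * 7 + 1 = 15
hanoi(5) = 2 * 15 + 1 = 31
hanoi(6) = 2 * 31 + 1 = 63
hanoi(7) = 2 * 63 + 1 = 127
hanoi(8) = 2 * 127 + 1 = 255
hanoi(9) = 2 * 255 + 1 = 511
hanoi(10) = 2 * 511 + 1 = 1023
hanoi(11) = 2 * 1023 + 1 = 2047
hanoi(12) = 2 * 2047 + 1 = 4095
hanoi(13) = 2 * 4095 + 1 = 8191
hanoi(14) = 2 * 8191 + 1 = 16383
hanoi(15) = 2 * 16383 + 1 = 32767
hanoi(16) = 2 * 32767 + 1 = 65535
hanoi(17) = 2 * 65535 + 1 = 131071

131071


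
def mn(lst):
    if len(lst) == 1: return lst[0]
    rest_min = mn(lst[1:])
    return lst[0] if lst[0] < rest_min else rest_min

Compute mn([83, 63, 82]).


mn([83, 63, 82]): compare 83 with mn([63, 82])
mn([63, 82]): compare 63 with mn([82])
mn([82]) = 82  (base case)
Compare 63 with 82 -> 63
Compare 83 with 63 -> 63

63


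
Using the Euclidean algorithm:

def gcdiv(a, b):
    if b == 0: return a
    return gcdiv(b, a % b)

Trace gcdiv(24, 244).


gcdiv(24, 244) = gcdiv(244, 24)
gcdiv(244, 24) = gcdiv(24, 4)
gcdiv(24, 4) = gcdiv(4, 0)
gcdiv(4, 0) = 4  (base case)

4


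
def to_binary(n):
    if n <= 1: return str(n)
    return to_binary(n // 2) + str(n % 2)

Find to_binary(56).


to_binary(56) = to_binary(28) + '0'
to_binary(28) = to_binary(14) + '0'
to_binary(14) = to_binary(7) + '0'
to_binary(7) = to_binary(3) + '1'
to_binary(3) = to_binary(1) + '1'
to_binary(1) = '1'  (base case)
Concatenating: '1' + '1' + '1' + '0' + '0' + '0' = '111000'

111000


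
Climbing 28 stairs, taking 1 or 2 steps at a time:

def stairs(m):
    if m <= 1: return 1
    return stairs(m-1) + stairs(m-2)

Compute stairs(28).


Building up from base cases:
stairs(0) = 1
stairs(1) = 1
stairs(2) = stairs(1) + stairs(0) = 1 + 1 = 2
stairs(3) = stairs(2) + stairs(1) = 2 + 1 = 3
stairs(4) = stairs(3) + stairs(2) = 3 + 2 = 5
stairs(5) = stairs(4) + stairs(3) = 5 + 3 = 8
stairs(6) = stairs(5) + stairs(4) = 8 + 5 = 13
stairs(7) = stairs(6) + stairs(5) = 13 + 8 = 21
stairs(8) = stairs(7) + stairs(6) = 21 + 13 = 34
stairs(9) = stairs(8) + stairs(7) = 34 + 21 = 55
stairs(10) = stairs(9) + stairs(8) = 55 + 34 = 89
stairs(11) = stairs(10) + stairs(9) = 89 + 55 = 144
stairs(12) = stairs(11) + stairs(10) = 144 + 89 = 233
stairs(13) = stairs(12) + stairs(11) = 233 + 144 = 377
stairs(14) = stairs(13) + stairs(12) = 377 + 233 = 610
stairs(15) = stairs(14) + stairs(13) = 610 + 377 = 987
stairs(16) = stairs(15) + stairs(14) = 987 + 610 = 1597
stairs(17) = stairs(16) + stairs(15) = 1597 + 987 = 2584
stairs(18) = stairs(17) + stairs(16) = 2584 + 1597 = 4181
stairs(19) = stairs(18) + stairs(17) = 4181 + 2584 = 6765
stairs(20) = stairs(19) + stairs(18) = 6765 + 4181 = 10946
stairs(21) = stairs(20) + stairs(19) = 10946 + 6765 = 17711
stairs(22) = stairs(21) + stairs(20) = 17711 + 10946 = 28657
stairs(23) = stairs(22) + stairs(21) = 28657 + 17711 = 46368
stairs(24) = stairs(23) + stairs(22) = 46368 + 28657 = 75025
stairs(25) = stairs(24) + stairs(23) = 75025 + 46368 = 121393
stairs(26) = stairs(25) + stairs(24) = 121393 + 75025 = 196418
stairs(27) = stairs(26) + stairs(25) = 196418 + 121393 = 317811
stairs(28) = stairs(27) + stairs(26) = 317811 + 196418 = 514229

514229


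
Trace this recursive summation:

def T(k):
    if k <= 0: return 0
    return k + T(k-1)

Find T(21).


T(21)
= 21 + 20 + 19 + 18 + 17 + 16 + 15 + 14 + 13 + 12 + 11 + 10 + 9 + 8 + 7 + 6 + 5 + 4 + 3 + 2 + 1 + T(0)
= 21 + 20 + 19 + 18 + 17 + 16 + 15 + 14 + 13 + 12 + 11 + 10 + 9 + 8 + 7 + 6 + 5 + 4 + 3 + 2 + 1 + 0
= 231

231


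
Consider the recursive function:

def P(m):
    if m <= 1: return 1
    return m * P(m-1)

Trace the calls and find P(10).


P(10)
= 10 * P(9)
= 10 * 9 * P(8)
= 10 * 9 * 8 * P(7)
= 10 * 9 * 8 * 7 * P(6)
= 10 * 9 * 8 * 7 * 6 * P(5)
= 10 * 9 * 8 * 7 * 6 * 5 * P(4)
= 10 * 9 * 8 * 7 * 6 * 5 * 4 * P(3)
= 10 * 9 * 8 * 7 * 6 * 5 * 4 * 3 * P(2)
= 10 * 9 * 8 * 7 * 6 * 5 * 4 * 3 * 2 * P(1)
= 10 * 9 * 8 * 7 * 6 * 5 * 4 * 3 * 2 * 1
= 3628800

3628800


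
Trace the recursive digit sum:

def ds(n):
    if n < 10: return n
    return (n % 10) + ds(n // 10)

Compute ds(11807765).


ds(11807765) = 5 + ds(1180776)
ds(1180776) = 6 + ds(118077)
ds(118077) = 7 + ds(11807)
ds(11807) = 7 + ds(1180)
ds(1180) = 0 + ds(118)
ds(118) = 8 + ds(11)
ds(11) = 1 + ds(1)
ds(1) = 1  (base case)
Total: 5 + 6 + 7 + 7 + 0 + 8 + 1 + 1 = 35

35


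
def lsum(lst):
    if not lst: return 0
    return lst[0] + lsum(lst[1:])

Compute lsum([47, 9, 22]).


lsum([47, 9, 22]) = 47 + lsum([9, 22])
lsum([9, 22]) = 9 + lsum([22])
lsum([22]) = 22 + lsum([])
lsum([]) = 0  (base case)
Total: 47 + 9 + 22 + 0 = 78

78


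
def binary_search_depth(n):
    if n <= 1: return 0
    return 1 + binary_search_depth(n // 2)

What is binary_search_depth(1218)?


1218 / 2 = 609
609 / 2 = 304
304 / 2 = 152
152 / 2 = 76
76 / 2 = 38
38 / 2 = 19
19 / 2 = 9
9 / 2 = 4
4 / 2 = 2
2 / 2 = 1
Reached 1 after 10 halvings

10


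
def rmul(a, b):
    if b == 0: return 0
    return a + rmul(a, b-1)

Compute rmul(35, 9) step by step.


rmul(35, 9) = 35 + rmul(35, 8)
rmul(35, 8) = 35 + rmul(35, 7)
rmul(35, 7) = 35 + rmul(35, 6)
rmul(35, 6) = 35 + rmul(35, 5)
rmul(35, 5) = 35 + rmul(35, 4)
rmul(35, 4) = 35 + rmul(35, 3)
rmul(35, 3) = 35 + rmul(35, 2)
rmul(35, 2) = 35 + rmul(35, 1)
rmul(35, 1) = 35 + rmul(35, 0)
rmul(35, 0) = 0  (base case)
Total: 35 + 35 + 35 + 35 + 35 + 35 + 35 + 35 + 35 + 0 = 315

315


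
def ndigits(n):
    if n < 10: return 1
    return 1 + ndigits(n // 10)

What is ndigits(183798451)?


ndigits(183798451) = 1 + ndigits(18379845)
ndigits(18379845) = 1 + ndigits(1837984)
ndigits(1837984) = 1 + ndigits(183798)
ndigits(183798) = 1 + ndigits(18379)
ndigits(18379) = 1 + ndigits(1837)
ndigits(1837) = 1 + ndigits(183)
ndigits(183) = 1 + ndigits(18)
ndigits(18) = 1 + ndigits(1)
ndigits(1) = 1  (base case: 1 < 10)
Unwinding: 1 + 1 + 1 + 1 + 1 + 1 + 1 + 1 + 1 = 9

9


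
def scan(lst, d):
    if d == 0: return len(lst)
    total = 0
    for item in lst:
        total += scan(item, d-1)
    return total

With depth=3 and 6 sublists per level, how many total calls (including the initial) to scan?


At depth 0 (root): 1 call
At depth 1: each of 1 parents calls scan on 6 children = 6 calls
At depth 2: each of 6 parents calls scan on 6 children = 36 calls
At depth 3: each of 36 parents calls scan on 6 children = 216 calls
Total: 1 + 6 + 36 + 216 = 259

259


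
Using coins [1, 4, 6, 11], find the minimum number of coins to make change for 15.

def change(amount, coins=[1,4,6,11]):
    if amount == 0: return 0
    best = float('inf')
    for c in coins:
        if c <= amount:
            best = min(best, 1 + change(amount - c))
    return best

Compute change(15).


Building up with DP:
change(0) = 0
change(1) = min(1+change(0)=1+0=1) = 1
change(2) = min(1+change(1)=1+1=2) = 2
change(3) = min(1+change(2)=1+2=3) = 3
change(4) = min(1+change(3)=1+3=4, 1+change(0)=1+0=1) = 1
change(5) = min(1+change(4)=1+1=2, 1+change(1)=1+1=2) = 2
change(6) = min(1+change(5)=1+2=3, 1+change(2)=1+2=3, 1+change(0)=1+0=1) = 1
change(7) = min(1+change(6)=1+1=2, 1+change(3)=1+3=4, 1+change(1)=1+1=2) = 2
change(8) = min(1+change(7)=1+2=3, 1+change(4)=1+1=2, 1+change(2)=1+2=3) = 2
change(9) = min(1+change(8)=1+2=3, 1+change(5)=1+2=3, 1+change(3)=1+3=4) = 3
change(10) = min(1+change(9)=1+3=4, 1+change(6)=1+1=2, 1+change(4)=1+1=2) = 2
change(11) = min(1+change(10)=1+2=3, 1+change(7)=1+2=3, 1+change(5)=1+2=3, 1+change(0)=1+0=1) = 1
change(12) = min(1+change(11)=1+1=2, 1+change(8)=1+2=3, 1+change(6)=1+1=2, 1+change(1)=1+1=2) = 2
change(13) = min(1+change(12)=1+2=3, 1+change(9)=1+3=4, 1+change(7)=1+2=3, 1+change(2)=1+2=3) = 3
change(14) = min(1+change(13)=1+3=4, 1+change(10)=1+2=3, 1+change(8)=1+2=3, 1+change(3)=1+3=4) = 3
change(15) = min(1+change(14)=1+3=4, 1+change(11)=1+1=2, 1+change(9)=1+3=4, 1+change(4)=1+1=2) = 2

2


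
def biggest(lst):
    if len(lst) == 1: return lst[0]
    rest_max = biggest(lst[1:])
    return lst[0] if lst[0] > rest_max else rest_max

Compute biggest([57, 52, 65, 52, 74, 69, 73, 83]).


biggest([57, 52, 65, 52, 74, 69, 73, 83]): compare 57 with biggest([52, 65, 52, 74, 69, 73, 83])
biggest([52, 65, 52, 74, 69, 73, 83]): compare 52 with biggest([65, 52, 74, 69, 73, 83])
biggest([65, 52, 74, 69, 73, 83]): compare 65 with biggest([52, 74, 69, 73, 83])
biggest([52, 74, 69, 73, 83]): compare 52 with biggest([74, 69, 73, 83])
biggest([74, 69, 73, 83]): compare 74 with biggest([69, 73, 83])
biggest([69, 73, 83]): compare 69 with biggest([73, 83])
biggest([73, 83]): compare 73 with biggest([83])
biggest([83]) = 83  (base case)
Compare 73 with 83 -> 83
Compare 69 with 83 -> 83
Compare 74 with 83 -> 83
Compare 52 with 83 -> 83
Compare 65 with 83 -> 83
Compare 52 with 83 -> 83
Compare 57 with 83 -> 83

83


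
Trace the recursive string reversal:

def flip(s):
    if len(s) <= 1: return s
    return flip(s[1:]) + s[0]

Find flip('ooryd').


flip('ooryd') = flip('oryd') + 'o'
flip('oryd') = flip('ryd') + 'o'
flip('ryd') = flip('yd') + 'r'
flip('yd') = flip('d') + 'y'
flip('d') = 'd'  (base case)
Concatenating: 'd' + 'y' + 'r' + 'o' + 'o' = 'dyroo'

dyroo


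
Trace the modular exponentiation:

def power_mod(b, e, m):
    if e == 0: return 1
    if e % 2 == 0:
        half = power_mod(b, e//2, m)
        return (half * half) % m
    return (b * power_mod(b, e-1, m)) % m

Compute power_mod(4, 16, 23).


power_mod(4, 16, 23): e is even, compute power_mod(4, 8, 23)
  power_mod(4, 8, 23): e is even, compute power_mod(4, 4, 23)
    power_mod(4, 4, 23): e is even, compute power_mod(4, 2, 23)
      power_mod(4, 2, 23): e is even, compute power_mod(4, 1, 23)
        power_mod(4, 1, 23): e is odd, compute power_mod(4, 0, 23)
          power_mod(4, 0, 23) = 1
        (4 * 1) % 23 = 4
      half=4, (4*4) % 23 = 16
    half=16, (16*16) % 23 = 3
  half=3, (3*3) % 23 = 9
half=9, (9*9) % 23 = 12

12


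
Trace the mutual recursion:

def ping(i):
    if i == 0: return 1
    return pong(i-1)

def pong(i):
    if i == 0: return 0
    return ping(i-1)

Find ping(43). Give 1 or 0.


ping(43) = pong(42)
pong(42) = ping(41)
ping(41) = pong(40)
pong(40) = ping(39)
ping(39) = pong(38)
pong(38) = ping(37)
ping(37) = pong(36)
pong(36) = ping(35)
ping(35) = pong(34)
pong(34) = ping(33)
ping(33) = pong(32)
pong(32) = ping(31)
ping(31) = pong(30)
pong(30) = ping(29)
ping(29) = pong(28)
pong(28) = ping(27)
ping(27) = pong(26)
pong(26) = ping(25)
ping(25) = pong(24)
pong(24) = ping(23)
ping(23) = pong(22)
pong(22) = ping(21)
ping(21) = pong(20)
pong(20) = ping(19)
ping(19) = pong(18)
pong(18) = ping(17)
ping(17) = pong(16)
pong(16) = ping(15)
ping(15) = pong(14)
pong(14) = ping(13)
ping(13) = pong(12)
pong(12) = ping(11)
ping(11) = pong(10)
pong(10) = ping(9)
ping(9) = pong(8)
pong(8) = ping(7)
ping(7) = pong(6)
pong(6) = ping(5)
ping(5) = pong(4)
pong(4) = ping(3)
ping(3) = pong(2)
pong(2) = ping(1)
ping(1) = pong(0)
pong(0) = 0  (base case)
Result: 0

0


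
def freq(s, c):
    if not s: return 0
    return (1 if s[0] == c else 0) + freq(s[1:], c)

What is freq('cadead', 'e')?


s[0]='c' != 'e' -> 0
s[0]='a' != 'e' -> 0
s[0]='d' != 'e' -> 0
s[0]='e' == 'e' -> 1
s[0]='a' != 'e' -> 0
s[0]='d' != 'e' -> 0
Sum: 0 + 0 + 0 + 1 + 0 + 0 = 1

1


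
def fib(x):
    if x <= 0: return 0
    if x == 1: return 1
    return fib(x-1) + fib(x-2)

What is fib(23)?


Computing fib(23) bottom-up:
fib(0) = 0
fib(1) = 1
fib(2) = fib(1) + fib(0) = 1 + 0 = 1
fib(3) = fib(2) + fib(1) = 1 + 1 = 2
fib(4) = fib(3) + fib(2) = 2 + 1 = 3
fib(5) = fib(4) + fib(3) = 3 + 2 = 5
fib(6) = fib(5) + fib(4) = 5 + 3 = 8
fib(7) = fib(6) + fib(5) = 8 + 5 = 13
fib(8) = fib(7) + fib(6) = 13 + 8 = 21
fib(9) = fib(8) + fib(7) = 21 + 13 = 34
fib(10) = fib(9) + fib(8) = 34 + 21 = 55
fib(11) = fib(10) + fib(9) = 55 + 34 = 89
fib(12) = fib(11) + fib(10) = 89 + 55 = 144
fib(13) = fib(12) + fib(11) = 144 + 89 = 233
fib(14) = fib(13) + fib(12) = 233 + 144 = 377
fib(15) = fib(14) + fib(13) = 377 + 233 = 610
fib(16) = fib(15) + fib(14) = 610 + 377 = 987
fib(17) = fib(16) + fib(15) = 987 + 610 = 1597
fib(18) = fib(17) + fib(16) = 1597 + 987 = 2584
fib(19) = fib(18) + fib(17) = 2584 + 1597 = 4181
fib(20) = fib(19) + fib(18) = 4181 + 2584 = 6765
fib(21) = fib(20) + fib(19) = 6765 + 4181 = 10946
fib(22) = fib(21) + fib(20) = 10946 + 6765 = 17711
fib(23) = fib(22) + fib(21) = 17711 + 10946 = 28657

28657


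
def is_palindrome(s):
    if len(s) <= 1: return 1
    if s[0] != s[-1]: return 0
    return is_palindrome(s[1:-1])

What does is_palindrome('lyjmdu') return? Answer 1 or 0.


is_palindrome('lyjmdu'): s[0]='l' != s[-1]='u' -> return 0
Result: 0 (not a palindrome)

0


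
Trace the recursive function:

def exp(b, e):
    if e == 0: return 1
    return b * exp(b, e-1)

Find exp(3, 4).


exp(3, 4)
= 3 * exp(3, 3)
= 3 * 3 * exp(3, 2)
= 3 * 3 * 3 * exp(3, 1)
= 3 * 3 * 3 * 3 * exp(3, 0)
= 3 * 3 * 3 * 3 * 1
= 81

81


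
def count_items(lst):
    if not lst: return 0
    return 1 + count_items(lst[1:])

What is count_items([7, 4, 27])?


count_items([7, 4, 27]) = 1 + count_items([4, 27])
count_items([4, 27]) = 1 + count_items([27])
count_items([27]) = 1 + count_items([])
count_items([]) = 0  (base case)
Unwinding: 1 + 1 + 1 + 0 = 3

3


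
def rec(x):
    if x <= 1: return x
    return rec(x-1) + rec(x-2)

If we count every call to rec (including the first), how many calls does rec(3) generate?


Let C(n) = total calls for rec(n)
C(0) = 1, C(1) = 1
C(2) = 1 + C(1) + C(0) = 1 + 1 + 1 = 3
C(3) = 1 + C(2) + C(1) = 1 + 3 + 1 = 5

5


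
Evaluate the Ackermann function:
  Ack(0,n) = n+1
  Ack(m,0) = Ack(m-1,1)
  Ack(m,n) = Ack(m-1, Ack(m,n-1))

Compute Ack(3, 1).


Ack(3, 1) = Ack(2, Ack(3, 0))
  Ack(3, 0) = Ack(2, 1)
    Ack(2, 1) = Ack(1, Ack(2, 0))
      Ack(2, 0) = Ack(1, 1)
        Ack(1, 1) = Ack(0, Ack(1, 0))
          Ack(1, 0) = Ack(0, 1)
          Ack(0, 1) = 2
          = Ack(0, 2)
          Ack(0, 2) = 3
      = Ack(1, 3)
      Ack(1, 3) = Ack(0, Ack(1, 2))
        Ack(1, 2) = Ack(0, Ack(1, 1))
          Ack(1, 1) = Ack(0, Ack(1, 0))
          Ack(1, 0) = Ack(0, 1)
          Ack(0, 1) = 2
            = Ack(0, 2)
          Ack(0, 2) = 3
          = Ack(0, 3)
          Ack(0, 3) = 4
        = Ack(0, 4)
        Ack(0, 4) = 5
  = Ack(2, 5)
  Ack(2, 5) = Ack(1, Ack(2, 4))
    Ack(2, 4) = Ack(1, Ack(2, 3))
      Ack(2, 3) = Ack(1, Ack(2, 2))
... (trace truncated)
Result: Ack(3, 1) = 13

13


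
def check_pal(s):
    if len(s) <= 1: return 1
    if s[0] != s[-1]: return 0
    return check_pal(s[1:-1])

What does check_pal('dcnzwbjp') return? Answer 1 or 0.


check_pal('dcnzwbjp'): s[0]='d' != s[-1]='p' -> return 0
Result: 0 (not a palindrome)

0


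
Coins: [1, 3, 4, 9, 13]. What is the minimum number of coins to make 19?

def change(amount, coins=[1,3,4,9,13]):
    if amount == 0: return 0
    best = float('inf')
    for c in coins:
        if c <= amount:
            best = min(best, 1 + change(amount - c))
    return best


Building up with DP:
change(0) = 0
change(1) = min(1+change(0)=1+0=1) = 1
change(2) = min(1+change(1)=1+1=2) = 2
change(3) = min(1+change(2)=1+2=3, 1+change(0)=1+0=1) = 1
change(4) = min(1+change(3)=1+1=2, 1+change(1)=1+1=2, 1+change(0)=1+0=1) = 1
change(5) = min(1+change(4)=1+1=2, 1+change(2)=1+2=3, 1+change(1)=1+1=2) = 2
change(6) = min(1+change(5)=1+2=3, 1+change(3)=1+1=2, 1+change(2)=1+2=3) = 2
change(7) = min(1+change(6)=1+2=3, 1+change(4)=1+1=2, 1+change(3)=1+1=2) = 2
change(8) = min(1+change(7)=1+2=3, 1+change(5)=1+2=3, 1+change(4)=1+1=2) = 2
change(9) = min(1+change(8)=1+2=3, 1+change(6)=1+2=3, 1+change(5)=1+2=3, 1+change(0)=1+0=1) = 1
change(10) = min(1+change(9)=1+1=2, 1+change(7)=1+2=3, 1+change(6)=1+2=3, 1+change(1)=1+1=2) = 2
change(11) = min(1+change(10)=1+2=3, 1+change(8)=1+2=3, 1+change(7)=1+2=3, 1+change(2)=1+2=3) = 3
change(12) = min(1+change(11)=1+3=4, 1+change(9)=1+1=2, 1+change(8)=1+2=3, 1+change(3)=1+1=2) = 2
change(13) = min(1+change(12)=1+2=3, 1+change(10)=1+2=3, 1+change(9)=1+1=2, 1+change(4)=1+1=2, 1+change(0)=1+0=1) = 1
change(14) = min(1+change(13)=1+1=2, 1+change(11)=1+3=4, 1+change(10)=1+2=3, 1+change(5)=1+2=3, 1+change(1)=1+1=2) = 2
change(15) = min(1+change(14)=1+2=3, 1+change(12)=1+2=3, 1+change(11)=1+3=4, 1+change(6)=1+2=3, 1+change(2)=1+2=3) = 3
change(16) = min(1+change(15)=1+3=4, 1+change(13)=1+1=2, 1+change(12)=1+2=3, 1+change(7)=1+2=3, 1+change(3)=1+1=2) = 2
change(17) = min(1+change(16)=1+2=3, 1+change(14)=1+2=3, 1+change(13)=1+1=2, 1+change(8)=1+2=3, 1+change(4)=1+1=2) = 2
change(18) = min(1+change(17)=1+2=3, 1+change(15)=1+3=4, 1+change(14)=1+2=3, 1+change(9)=1+1=2, 1+change(5)=1+2=3) = 2
change(19) = min(1+change(18)=1+2=3, 1+change(16)=1+2=3, 1+change(15)=1+3=4, 1+change(10)=1+2=3, 1+change(6)=1+2=3) = 3

3


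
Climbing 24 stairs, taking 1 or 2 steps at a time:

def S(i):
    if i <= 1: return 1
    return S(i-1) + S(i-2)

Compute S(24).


Building up from base cases:
S(0) = 1
S(1) = 1
S(2) = S(1) + S(0) = 1 + 1 = 2
S(3) = S(2) + S(1) = 2 + 1 = 3
S(4) = S(3) + S(2) = 3 + 2 = 5
S(5) = S(4) + S(3) = 5 + 3 = 8
S(6) = S(5) + S(4) = 8 + 5 = 13
S(7) = S(6) + S(5) = 13 + 8 = 21
S(8) = S(7) + S(6) = 21 + 13 = 34
S(9) = S(8) + S(7) = 34 + 21 = 55
S(10) = S(9) + S(8) = 55 + 34 = 89
S(11) = S(10) + S(9) = 89 + 55 = 144
S(12) = S(11) + S(10) = 144 + 89 = 233
S(13) = S(12) + S(11) = 233 + 144 = 377
S(14) = S(13) + S(12) = 377 + 233 = 610
S(15) = S(14) + S(13) = 610 + 377 = 987
S(16) = S(15) + S(14) = 987 + 610 = 1597
S(17) = S(16) + S(15) = 1597 + 987 = 2584
S(18) = S(17) + S(16) = 2584 + 1597 = 4181
S(19) = S(18) + S(17) = 4181 + 2584 = 6765
S(20) = S(19) + S(18) = 6765 + 4181 = 10946
S(21) = S(20) + S(19) = 10946 + 6765 = 17711
S(22) = S(21) + S(20) = 17711 + 10946 = 28657
S(23) = S(22) + S(21) = 28657 + 17711 = 46368
S(24) = S(23) + S(22) = 46368 + 28657 = 75025

75025


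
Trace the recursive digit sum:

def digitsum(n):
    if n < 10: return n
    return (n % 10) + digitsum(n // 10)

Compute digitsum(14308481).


digitsum(14308481) = 1 + digitsum(1430848)
digitsum(1430848) = 8 + digitsum(143084)
digitsum(143084) = 4 + digitsum(14308)
digitsum(14308) = 8 + digitsum(1430)
digitsum(1430) = 0 + digitsum(143)
digitsum(143) = 3 + digitsum(14)
digitsum(14) = 4 + digitsum(1)
digitsum(1) = 1  (base case)
Total: 1 + 8 + 4 + 8 + 0 + 3 + 4 + 1 = 29

29


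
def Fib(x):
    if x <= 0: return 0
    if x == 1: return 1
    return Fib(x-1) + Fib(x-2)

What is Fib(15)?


Computing Fib(15) bottom-up:
Fib(0) = 0
Fib(1) = 1
Fib(2) = Fib(1) + Fib(0) = 1 + 0 = 1
Fib(3) = Fib(2) + Fib(1) = 1 + 1 = 2
Fib(4) = Fib(3) + Fib(2) = 2 + 1 = 3
Fib(5) = Fib(4) + Fib(3) = 3 + 2 = 5
Fib(6) = Fib(5) + Fib(4) = 5 + 3 = 8
Fib(7) = Fib(6) + Fib(5) = 8 + 5 = 13
Fib(8) = Fib(7) + Fib(6) = 13 + 8 = 21
Fib(9) = Fib(8) + Fib(7) = 21 + 13 = 34
Fib(10) = Fib(9) + Fib(8) = 34 + 21 = 55
Fib(11) = Fib(10) + Fib(9) = 55 + 34 = 89
Fib(12) = Fib(11) + Fib(10) = 89 + 55 = 144
Fib(13) = Fib(12) + Fib(11) = 144 + 89 = 233
Fib(14) = Fib(13) + Fib(12) = 233 + 144 = 377
Fib(15) = Fib(14) + Fib(13) = 377 + 233 = 610

610


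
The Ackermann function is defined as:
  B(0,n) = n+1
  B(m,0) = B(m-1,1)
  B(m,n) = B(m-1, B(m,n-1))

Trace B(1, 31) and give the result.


B(1, 31) = B(0, B(1, 30))
  B(1, 30) = B(0, B(1, 29))
    B(1, 29) = B(0, B(1, 28))
      B(1, 28) = B(0, B(1, 27))
        B(1, 27) = B(0, B(1, 26))
          B(1, 26) = B(0, B(1, 25))
          B(1, 25) = B(0, B(1, 24))
          B(1, 24) = B(0, B(1, 23))
          B(1, 23) = B(0, B(1, 22))
          B(1, 22) = B(0, B(1, 21))
          B(1, 21) = B(0, B(1, 20))
          B(1, 20) = B(0, B(1, 19))
          B(1, 19) = B(0, B(1, 18))
          B(1, 18) = B(0, B(1, 17))
          B(1, 17) = B(0, B(1, 16))
          B(1, 16) = B(0, B(1, 15))
          B(1, 15) = B(0, B(1, 14))
          B(1, 14) = B(0, B(1, 13))
          B(1, 13) = B(0, B(1, 12))
          B(1, 12) = B(0, B(1, 11))
          B(1, 11) = B(0, B(1, 10))
          B(1, 10) = B(0, B(1, 9))
          B(1, 9) = B(0, B(1, 8))
          B(1, 8) = B(0, B(1, 7))
          B(1, 7) = B(0, B(1, 6))
... (trace truncated)
Result: B(1, 31) = 33

33


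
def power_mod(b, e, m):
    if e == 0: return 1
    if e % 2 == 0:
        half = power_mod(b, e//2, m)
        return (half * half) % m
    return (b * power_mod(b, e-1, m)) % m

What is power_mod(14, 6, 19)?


power_mod(14, 6, 19): e is even, compute power_mod(14, 3, 19)
  power_mod(14, 3, 19): e is odd, compute power_mod(14, 2, 19)
    power_mod(14, 2, 19): e is even, compute power_mod(14, 1, 19)
      power_mod(14, 1, 19): e is odd, compute power_mod(14, 0, 19)
        power_mod(14, 0, 19) = 1
      (14 * 1) % 19 = 14
    half=14, (14*14) % 19 = 6
  (14 * 6) % 19 = 8
half=8, (8*8) % 19 = 7

7


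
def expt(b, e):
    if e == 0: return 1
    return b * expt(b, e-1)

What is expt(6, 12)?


expt(6, 12)
= 6 * expt(6, 11)
= 6 * 6 * expt(6, 10)
= 6 * 6 * 6 * expt(6, 9)
= 6 * 6 * 6 * 6 * expt(6, 8)
= 6 * 6 * 6 * 6 * 6 * expt(6, 7)
= 6 * 6 * 6 * 6 * 6 * 6 * expt(6, 6)
= 6 * 6 * 6 * 6 * 6 * 6 * 6 * expt(6, 5)
= 6 * 6 * 6 * 6 * 6 * 6 * 6 * 6 * expt(6, 4)
= 6 * 6 * 6 * 6 * 6 * 6 * 6 * 6 * 6 * expt(6, 3)
= 6 * 6 * 6 * 6 * 6 * 6 * 6 * 6 * 6 * 6 * expt(6, 2)
= 6 * 6 * 6 * 6 * 6 * 6 * 6 * 6 * 6 * 6 * 6 * expt(6, 1)
= 6 * 6 * 6 * 6 * 6 * 6 * 6 * 6 * 6 * 6 * 6 * 6 * expt(6, 0)
= 6 * 6 * 6 * 6 * 6 * 6 * 6 * 6 * 6 * 6 * 6 * 6 * 1
= 2176782336

2176782336


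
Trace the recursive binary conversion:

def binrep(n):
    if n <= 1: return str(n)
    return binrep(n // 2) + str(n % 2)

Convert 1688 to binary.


binrep(1688) = binrep(844) + '0'
binrep(844) = binrep(422) + '0'
binrep(422) = binrep(211) + '0'
binrep(211) = binrep(105) + '1'
binrep(105) = binrep(52) + '1'
binrep(52) = binrep(26) + '0'
binrep(26) = binrep(13) + '0'
binrep(13) = binrep(6) + '1'
binrep(6) = binrep(3) + '0'
binrep(3) = binrep(1) + '1'
binrep(1) = '1'  (base case)
Concatenating: '1' + '1' + '0' + '1' + '0' + '0' + '1' + '1' + '0' + '0' + '0' = '11010011000'

11010011000


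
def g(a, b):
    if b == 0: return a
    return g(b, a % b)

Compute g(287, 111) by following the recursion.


g(287, 111) = g(111, 65)
g(111, 65) = g(65, 46)
g(65, 46) = g(46, 19)
g(46, 19) = g(19, 8)
g(19, 8) = g(8, 3)
g(8, 3) = g(3, 2)
g(3, 2) = g(2, 1)
g(2, 1) = g(1, 0)
g(1, 0) = 1  (base case)

1


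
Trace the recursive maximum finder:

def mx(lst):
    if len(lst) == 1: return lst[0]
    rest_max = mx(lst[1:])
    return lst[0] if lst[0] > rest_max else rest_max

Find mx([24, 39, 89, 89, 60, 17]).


mx([24, 39, 89, 89, 60, 17]): compare 24 with mx([39, 89, 89, 60, 17])
mx([39, 89, 89, 60, 17]): compare 39 with mx([89, 89, 60, 17])
mx([89, 89, 60, 17]): compare 89 with mx([89, 60, 17])
mx([89, 60, 17]): compare 89 with mx([60, 17])
mx([60, 17]): compare 60 with mx([17])
mx([17]) = 17  (base case)
Compare 60 with 17 -> 60
Compare 89 with 60 -> 89
Compare 89 with 89 -> 89
Compare 39 with 89 -> 89
Compare 24 with 89 -> 89

89


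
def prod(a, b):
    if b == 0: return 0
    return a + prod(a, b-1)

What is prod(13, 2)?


prod(13, 2) = 13 + prod(13, 1)
prod(13, 1) = 13 + prod(13, 0)
prod(13, 0) = 0  (base case)
Total: 13 + 13 + 0 = 26

26


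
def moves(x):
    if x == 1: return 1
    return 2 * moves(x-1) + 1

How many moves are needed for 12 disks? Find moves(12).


moves(12) = 2 * moves(11) + 1
moves(11) = 2 * moves(10) + 1
moves(10) = 2 * moves(9) + 1
moves(9) = 2 * moves(8) + 1
moves(8) = 2 * moves(7) + 1
moves(7) = 2 * moves(6) + 1
moves(6) = 2 * moves(5) + 1
moves(5) = 2 * moves(4) + 1
moves(4) = 2 * moves(3) + 1
moves(3) = 2 * moves(2) + 1
moves(2) = 2 * moves(1) + 1
moves(1) = 1  (base case)
moves(2) = 2 * 1 + 1 = 3
moves(3) = 2 * 3 + 1 = 7
moves(4) = 2 * 7 + 1 = 15
moves(5) = 2 * 15 + 1 = 31
moves(6) = 2 * 31 + 1 = 63
moves(7) = 2 * 63 + 1 = 127
moves(8) = 2 * 127 + 1 = 255
moves(9) = 2 * 255 + 1 = 511
moves(10) = 2 * 511 + 1 = 1023
moves(11) = 2 * 1023 + 1 = 2047
moves(12) = 2 * 2047 + 1 = 4095

4095


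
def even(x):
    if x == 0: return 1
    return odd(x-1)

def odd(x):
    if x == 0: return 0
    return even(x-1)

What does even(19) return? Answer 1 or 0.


even(19) = odd(18)
odd(18) = even(17)
even(17) = odd(16)
odd(16) = even(15)
even(15) = odd(14)
odd(14) = even(13)
even(13) = odd(12)
odd(12) = even(11)
even(11) = odd(10)
odd(10) = even(9)
even(9) = odd(8)
odd(8) = even(7)
even(7) = odd(6)
odd(6) = even(5)
even(5) = odd(4)
odd(4) = even(3)
even(3) = odd(2)
odd(2) = even(1)
even(1) = odd(0)
odd(0) = 0  (base case)
Result: 0

0


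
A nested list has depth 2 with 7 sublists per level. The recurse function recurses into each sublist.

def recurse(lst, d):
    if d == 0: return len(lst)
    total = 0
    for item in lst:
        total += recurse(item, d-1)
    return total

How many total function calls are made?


At depth 0 (root): 1 call
At depth 1: each of 1 parents calls recurse on 7 children = 7 calls
At depth 2: each of 7 parents calls recurse on 7 children = 49 calls
Total: 1 + 7 + 49 = 57

57


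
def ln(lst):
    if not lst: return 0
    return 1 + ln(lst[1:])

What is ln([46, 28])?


ln([46, 28]) = 1 + ln([28])
ln([28]) = 1 + ln([])
ln([]) = 0  (base case)
Unwinding: 1 + 1 + 0 = 2

2


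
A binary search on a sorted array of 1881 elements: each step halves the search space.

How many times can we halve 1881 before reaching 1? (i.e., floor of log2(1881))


1881 / 2 = 940
940 / 2 = 470
470 / 2 = 235
235 / 2 = 117
117 / 2 = 58
58 / 2 = 29
29 / 2 = 14
14 / 2 = 7
7 / 2 = 3
3 / 2 = 1
Reached 1 after 10 halvings

10


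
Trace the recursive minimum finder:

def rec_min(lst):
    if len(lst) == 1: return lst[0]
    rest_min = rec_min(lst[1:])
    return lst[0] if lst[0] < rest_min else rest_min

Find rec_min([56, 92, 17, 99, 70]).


rec_min([56, 92, 17, 99, 70]): compare 56 with rec_min([92, 17, 99, 70])
rec_min([92, 17, 99, 70]): compare 92 with rec_min([17, 99, 70])
rec_min([17, 99, 70]): compare 17 with rec_min([99, 70])
rec_min([99, 70]): compare 99 with rec_min([70])
rec_min([70]) = 70  (base case)
Compare 99 with 70 -> 70
Compare 17 with 70 -> 17
Compare 92 with 17 -> 17
Compare 56 with 17 -> 17

17


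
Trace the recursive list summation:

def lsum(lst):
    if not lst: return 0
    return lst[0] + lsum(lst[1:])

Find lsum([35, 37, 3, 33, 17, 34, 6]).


lsum([35, 37, 3, 33, 17, 34, 6]) = 35 + lsum([37, 3, 33, 17, 34, 6])
lsum([37, 3, 33, 17, 34, 6]) = 37 + lsum([3, 33, 17, 34, 6])
lsum([3, 33, 17, 34, 6]) = 3 + lsum([33, 17, 34, 6])
lsum([33, 17, 34, 6]) = 33 + lsum([17, 34, 6])
lsum([17, 34, 6]) = 17 + lsum([34, 6])
lsum([34, 6]) = 34 + lsum([6])
lsum([6]) = 6 + lsum([])
lsum([]) = 0  (base case)
Total: 35 + 37 + 3 + 33 + 17 + 34 + 6 + 0 = 165

165


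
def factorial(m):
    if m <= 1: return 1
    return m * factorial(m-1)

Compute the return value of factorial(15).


factorial(15)
= 15 * factorial(14)
= 15 * 14 * factorial(13)
= 15 * 14 * 13 * factorial(12)
= 15 * 14 * 13 * 12 * factorial(11)
= 15 * 14 * 13 * 12 * 11 * factorial(10)
= 15 * 14 * 13 * 12 * 11 * 10 * factorial(9)
= 15 * 14 * 13 * 12 * 11 * 10 * 9 * factorial(8)
= 15 * 14 * 13 * 12 * 11 * 10 * 9 * 8 * factorial(7)
= 15 * 14 * 13 * 12 * 11 * 10 * 9 * 8 * 7 * factorial(6)
= 15 * 14 * 13 * 12 * 11 * 10 * 9 * 8 * 7 * 6 * factorial(5)
= 15 * 14 * 13 * 12 * 11 * 10 * 9 * 8 * 7 * 6 * 5 * factorial(4)
= 15 * 14 * 13 * 12 * 11 * 10 * 9 * 8 * 7 * 6 * 5 * 4 * factorial(3)
= 15 * 14 * 13 * 12 * 11 * 10 * 9 * 8 * 7 * 6 * 5 * 4 * 3 * factorial(2)
= 15 * 14 * 13 * 12 * 11 * 10 * 9 * 8 * 7 * 6 * 5 * 4 * 3 * 2 * factorial(1)
= 15 * 14 * 13 * 12 * 11 * 10 * 9 * 8 * 7 * 6 * 5 * 4 * 3 * 2 * 1
= 1307674368000

1307674368000


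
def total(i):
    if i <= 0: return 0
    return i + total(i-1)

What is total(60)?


total(60)
= 60 + 59 + 58 + 57 + 56 + 55 + 54 + 53 + 52 + 51 + 50 + 49 + 48 + 47 + 46 + 45 + 44 + 43 + 42 + 41 + 40 + 39 + 38 + 37 + 36 + 35 + 34 + 33 + 32 + 31 + 30 + 29 + 28 + 27 + 26 + 25 + 24 + 23 + 22 + 21 + 20 + 19 + 18 + 17 + 16 + 15 + 14 + 13 + 12 + 11 + 10 + 9 + 8 + 7 + 6 + 5 + 4 + 3 + 2 + 1 + total(0)
= 60 + 59 + 58 + 57 + 56 + 55 + 54 + 53 + 52 + 51 + 50 + 49 + 48 + 47 + 46 + 45 + 44 + 43 + 42 + 41 + 40 + 39 + 38 + 37 + 36 + 35 + 34 + 33 + 32 + 31 + 30 + 29 + 28 + 27 + 26 + 25 + 24 + 23 + 22 + 21 + 20 + 19 + 18 + 17 + 16 + 15 + 14 + 13 + 12 + 11 + 10 + 9 + 8 + 7 + 6 + 5 + 4 + 3 + 2 + 1 + 0
= 1830

1830


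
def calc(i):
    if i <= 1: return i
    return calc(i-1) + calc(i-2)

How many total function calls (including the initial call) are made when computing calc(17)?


Let C(n) = total calls for calc(n)
C(0) = 1, C(1) = 1
C(2) = 1 + C(1) + C(0) = 1 + 1 + 1 = 3
C(3) = 1 + C(2) + C(1) = 1 + 3 + 1 = 5
C(4) = 1 + C(3) + C(2) = 1 + 5 + 3 = 9
C(5) = 1 + C(4) + C(3) = 1 + 9 + 5 = 15
C(6) = 1 + C(5) + C(4) = 1 + 15 + 9 = 25
C(7) = 1 + C(6) + C(5) = 1 + 25 + 15 = 41
C(8) = 1 + C(7) + C(6) = 1 + 41 + 25 = 67
C(9) = 1 + C(8) + C(7) = 1 + 67 + 41 = 109
C(10) = 1 + C(9) + C(8) = 1 + 109 + 67 = 177
C(11) = 1 + C(10) + C(9) = 1 + 177 + 109 = 287
C(12) = 1 + C(11) + C(10) = 1 + 287 + 177 = 465
C(13) = 1 + C(12) + C(11) = 1 + 465 + 287 = 753
C(14) = 1 + C(13) + C(12) = 1 + 753 + 465 = 1219
C(15) = 1 + C(14) + C(13) = 1 + 1219 + 753 = 1973
C(16) = 1 + C(15) + C(14) = 1 + 1973 + 1219 = 3193
C(17) = 1 + C(16) + C(15) = 1 + 3193 + 1973 = 5167

5167


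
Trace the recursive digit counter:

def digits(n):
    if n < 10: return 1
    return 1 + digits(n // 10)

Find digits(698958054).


digits(698958054) = 1 + digits(69895805)
digits(69895805) = 1 + digits(6989580)
digits(6989580) = 1 + digits(698958)
digits(698958) = 1 + digits(69895)
digits(69895) = 1 + digits(6989)
digits(6989) = 1 + digits(698)
digits(698) = 1 + digits(69)
digits(69) = 1 + digits(6)
digits(6) = 1  (base case: 6 < 10)
Unwinding: 1 + 1 + 1 + 1 + 1 + 1 + 1 + 1 + 1 = 9

9


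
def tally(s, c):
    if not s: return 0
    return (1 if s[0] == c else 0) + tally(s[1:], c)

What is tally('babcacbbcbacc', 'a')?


s[0]='b' != 'a' -> 0
s[0]='a' == 'a' -> 1
s[0]='b' != 'a' -> 0
s[0]='c' != 'a' -> 0
s[0]='a' == 'a' -> 1
s[0]='c' != 'a' -> 0
s[0]='b' != 'a' -> 0
s[0]='b' != 'a' -> 0
s[0]='c' != 'a' -> 0
s[0]='b' != 'a' -> 0
s[0]='a' == 'a' -> 1
s[0]='c' != 'a' -> 0
s[0]='c' != 'a' -> 0
Sum: 0 + 1 + 0 + 0 + 1 + 0 + 0 + 0 + 0 + 0 + 1 + 0 + 0 = 3

3


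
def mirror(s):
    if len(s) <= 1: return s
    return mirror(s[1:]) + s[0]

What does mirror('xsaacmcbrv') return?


mirror('xsaacmcbrv') = mirror('saacmcbrv') + 'x'
mirror('saacmcbrv') = mirror('aacmcbrv') + 's'
mirror('aacmcbrv') = mirror('acmcbrv') + 'a'
mirror('acmcbrv') = mirror('cmcbrv') + 'a'
mirror('cmcbrv') = mirror('mcbrv') + 'c'
mirror('mcbrv') = mirror('cbrv') + 'm'
mirror('cbrv') = mirror('brv') + 'c'
mirror('brv') = mirror('rv') + 'b'
mirror('rv') = mirror('v') + 'r'
mirror('v') = 'v'  (base case)
Concatenating: 'v' + 'r' + 'b' + 'c' + 'm' + 'c' + 'a' + 'a' + 's' + 'x' = 'vrbcmcaasx'

vrbcmcaasx


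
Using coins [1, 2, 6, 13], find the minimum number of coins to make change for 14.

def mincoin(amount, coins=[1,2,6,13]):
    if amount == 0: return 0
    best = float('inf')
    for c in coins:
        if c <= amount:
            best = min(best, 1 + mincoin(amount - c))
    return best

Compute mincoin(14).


Building up with DP:
mincoin(0) = 0
mincoin(1) = min(1+mincoin(0)=1+0=1) = 1
mincoin(2) = min(1+mincoin(1)=1+1=2, 1+mincoin(0)=1+0=1) = 1
mincoin(3) = min(1+mincoin(2)=1+1=2, 1+mincoin(1)=1+1=2) = 2
mincoin(4) = min(1+mincoin(3)=1+2=3, 1+mincoin(2)=1+1=2) = 2
mincoin(5) = min(1+mincoin(4)=1+2=3, 1+mincoin(3)=1+2=3) = 3
mincoin(6) = min(1+mincoin(5)=1+3=4, 1+mincoin(4)=1+2=3, 1+mincoin(0)=1+0=1) = 1
mincoin(7) = min(1+mincoin(6)=1+1=2, 1+mincoin(5)=1+3=4, 1+mincoin(1)=1+1=2) = 2
mincoin(8) = min(1+mincoin(7)=1+2=3, 1+mincoin(6)=1+1=2, 1+mincoin(2)=1+1=2) = 2
mincoin(9) = min(1+mincoin(8)=1+2=3, 1+mincoin(7)=1+2=3, 1+mincoin(3)=1+2=3) = 3
mincoin(10) = min(1+mincoin(9)=1+3=4, 1+mincoin(8)=1+2=3, 1+mincoin(4)=1+2=3) = 3
mincoin(11) = min(1+mincoin(10)=1+3=4, 1+mincoin(9)=1+3=4, 1+mincoin(5)=1+3=4) = 4
mincoin(12) = min(1+mincoin(11)=1+4=5, 1+mincoin(10)=1+3=4, 1+mincoin(6)=1+1=2) = 2
mincoin(13) = min(1+mincoin(12)=1+2=3, 1+mincoin(11)=1+4=5, 1+mincoin(7)=1+2=3, 1+mincoin(0)=1+0=1) = 1
mincoin(14) = min(1+mincoin(13)=1+1=2, 1+mincoin(12)=1+2=3, 1+mincoin(8)=1+2=3, 1+mincoin(1)=1+1=2) = 2

2


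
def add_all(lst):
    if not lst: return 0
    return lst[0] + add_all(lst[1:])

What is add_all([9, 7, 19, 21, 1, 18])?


add_all([9, 7, 19, 21, 1, 18]) = 9 + add_all([7, 19, 21, 1, 18])
add_all([7, 19, 21, 1, 18]) = 7 + add_all([19, 21, 1, 18])
add_all([19, 21, 1, 18]) = 19 + add_all([21, 1, 18])
add_all([21, 1, 18]) = 21 + add_all([1, 18])
add_all([1, 18]) = 1 + add_all([18])
add_all([18]) = 18 + add_all([])
add_all([]) = 0  (base case)
Total: 9 + 7 + 19 + 21 + 1 + 18 + 0 = 75

75


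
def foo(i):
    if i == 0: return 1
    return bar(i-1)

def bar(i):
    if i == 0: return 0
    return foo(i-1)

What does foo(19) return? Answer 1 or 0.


foo(19) = bar(18)
bar(18) = foo(17)
foo(17) = bar(16)
bar(16) = foo(15)
foo(15) = bar(14)
bar(14) = foo(13)
foo(13) = bar(12)
bar(12) = foo(11)
foo(11) = bar(10)
bar(10) = foo(9)
foo(9) = bar(8)
bar(8) = foo(7)
foo(7) = bar(6)
bar(6) = foo(5)
foo(5) = bar(4)
bar(4) = foo(3)
foo(3) = bar(2)
bar(2) = foo(1)
foo(1) = bar(0)
bar(0) = 0  (base case)
Result: 0

0


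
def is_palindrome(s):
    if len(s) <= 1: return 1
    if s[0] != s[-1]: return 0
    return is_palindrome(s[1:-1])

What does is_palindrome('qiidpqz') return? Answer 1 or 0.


is_palindrome('qiidpqz'): s[0]='q' != s[-1]='z' -> return 0
Result: 0 (not a palindrome)

0


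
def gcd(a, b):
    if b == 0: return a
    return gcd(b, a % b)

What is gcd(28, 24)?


gcd(28, 24) = gcd(24, 4)
gcd(24, 4) = gcd(4, 0)
gcd(4, 0) = 4  (base case)

4


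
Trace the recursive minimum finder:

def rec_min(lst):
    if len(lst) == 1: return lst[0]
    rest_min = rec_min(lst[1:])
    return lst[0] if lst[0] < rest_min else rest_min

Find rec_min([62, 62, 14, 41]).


rec_min([62, 62, 14, 41]): compare 62 with rec_min([62, 14, 41])
rec_min([62, 14, 41]): compare 62 with rec_min([14, 41])
rec_min([14, 41]): compare 14 with rec_min([41])
rec_min([41]) = 41  (base case)
Compare 14 with 41 -> 14
Compare 62 with 14 -> 14
Compare 62 with 14 -> 14

14


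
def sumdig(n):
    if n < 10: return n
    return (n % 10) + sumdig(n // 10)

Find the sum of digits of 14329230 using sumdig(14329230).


sumdig(14329230) = 0 + sumdig(1432923)
sumdig(1432923) = 3 + sumdig(143292)
sumdig(143292) = 2 + sumdig(14329)
sumdig(14329) = 9 + sumdig(1432)
sumdig(1432) = 2 + sumdig(143)
sumdig(143) = 3 + sumdig(14)
sumdig(14) = 4 + sumdig(1)
sumdig(1) = 1  (base case)
Total: 0 + 3 + 2 + 9 + 2 + 3 + 4 + 1 = 24

24


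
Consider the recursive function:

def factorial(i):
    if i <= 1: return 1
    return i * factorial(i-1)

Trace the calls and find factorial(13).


factorial(13)
= 13 * factorial(12)
= 13 * 12 * factorial(11)
= 13 * 12 * 11 * factorial(10)
= 13 * 12 * 11 * 10 * factorial(9)
= 13 * 12 * 11 * 10 * 9 * factorial(8)
= 13 * 12 * 11 * 10 * 9 * 8 * factorial(7)
= 13 * 12 * 11 * 10 * 9 * 8 * 7 * factorial(6)
= 13 * 12 * 11 * 10 * 9 * 8 * 7 * 6 * factorial(5)
= 13 * 12 * 11 * 10 * 9 * 8 * 7 * 6 * 5 * factorial(4)
= 13 * 12 * 11 * 10 * 9 * 8 * 7 * 6 * 5 * 4 * factorial(3)
= 13 * 12 * 11 * 10 * 9 * 8 * 7 * 6 * 5 * 4 * 3 * factorial(2)
= 13 * 12 * 11 * 10 * 9 * 8 * 7 * 6 * 5 * 4 * 3 * 2 * factorial(1)
= 13 * 12 * 11 * 10 * 9 * 8 * 7 * 6 * 5 * 4 * 3 * 2 * 1
= 6227020800

6227020800


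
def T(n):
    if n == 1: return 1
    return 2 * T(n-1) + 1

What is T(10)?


T(10) = 2 * T(9) + 1
T(9) = 2 * T(8) + 1
T(8) = 2 * T(7) + 1
T(7) = 2 * T(6) + 1
T(6) = 2 * T(5) + 1
T(5) = 2 * T(4) + 1
T(4) = 2 * T(3) + 1
T(3) = 2 * T(2) + 1
T(2) = 2 * T(1) + 1
T(1) = 1  (base case)
T(2) = 2 * 1 + 1 = 3
T(3) = 2 * 3 + 1 = 7
T(4) = 2 * 7 + 1 = 15
T(5) = 2 * 15 + 1 = 31
T(6) = 2 * 31 + 1 = 63
T(7) = 2 * 63 + 1 = 127
T(8) = 2 * 127 + 1 = 255
T(9) = 2 * 255 + 1 = 511
T(10) = 2 * 511 + 1 = 1023

1023


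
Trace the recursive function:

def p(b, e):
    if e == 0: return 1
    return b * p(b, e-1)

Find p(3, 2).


p(3, 2)
= 3 * p(3, 1)
= 3 * 3 * p(3, 0)
= 3 * 3 * 1
= 9

9


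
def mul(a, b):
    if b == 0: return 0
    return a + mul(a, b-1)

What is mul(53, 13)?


mul(53, 13) = 53 + mul(53, 12)
mul(53, 12) = 53 + mul(53, 11)
mul(53, 11) = 53 + mul(53, 10)
mul(53, 10) = 53 + mul(53, 9)
mul(53, 9) = 53 + mul(53, 8)
mul(53, 8) = 53 + mul(53, 7)
mul(53, 7) = 53 + mul(53, 6)
mul(53, 6) = 53 + mul(53, 5)
mul(53, 5) = 53 + mul(53, 4)
mul(53, 4) = 53 + mul(53, 3)
mul(53, 3) = 53 + mul(53, 2)
mul(53, 2) = 53 + mul(53, 1)
mul(53, 1) = 53 + mul(53, 0)
mul(53, 0) = 0  (base case)
Total: 53 + 53 + 53 + 53 + 53 + 53 + 53 + 53 + 53 + 53 + 53 + 53 + 53 + 0 = 689

689
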